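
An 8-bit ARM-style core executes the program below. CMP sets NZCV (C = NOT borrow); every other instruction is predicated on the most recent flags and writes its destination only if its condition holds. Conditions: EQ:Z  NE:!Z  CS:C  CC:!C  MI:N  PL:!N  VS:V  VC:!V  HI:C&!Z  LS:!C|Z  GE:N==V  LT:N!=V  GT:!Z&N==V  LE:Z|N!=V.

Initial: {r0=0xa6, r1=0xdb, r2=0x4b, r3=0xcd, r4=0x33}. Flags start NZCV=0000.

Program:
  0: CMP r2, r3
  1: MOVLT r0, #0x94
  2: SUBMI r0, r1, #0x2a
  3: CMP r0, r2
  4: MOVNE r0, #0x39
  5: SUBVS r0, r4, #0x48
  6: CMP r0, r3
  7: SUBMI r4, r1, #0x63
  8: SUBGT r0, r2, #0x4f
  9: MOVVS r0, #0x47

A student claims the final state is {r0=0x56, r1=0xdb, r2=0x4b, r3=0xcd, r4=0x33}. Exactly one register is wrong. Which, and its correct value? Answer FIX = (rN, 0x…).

FIX = (r0, 0xfc)

[0] flags=0000 → (cmp)
[1] flags=0000 LT?F → skip
[2] flags=0000 MI?F → skip
[3] flags=0011 → (cmp)
[4] flags=0011 NE?T → r0=0x39
[5] flags=0011 VS?T → r0=0xeb
[6] flags=0010 → (cmp)
[7] flags=0010 MI?F → skip
[8] flags=0010 GT?T → r0=0xfc
[9] flags=0010 VS?F → skip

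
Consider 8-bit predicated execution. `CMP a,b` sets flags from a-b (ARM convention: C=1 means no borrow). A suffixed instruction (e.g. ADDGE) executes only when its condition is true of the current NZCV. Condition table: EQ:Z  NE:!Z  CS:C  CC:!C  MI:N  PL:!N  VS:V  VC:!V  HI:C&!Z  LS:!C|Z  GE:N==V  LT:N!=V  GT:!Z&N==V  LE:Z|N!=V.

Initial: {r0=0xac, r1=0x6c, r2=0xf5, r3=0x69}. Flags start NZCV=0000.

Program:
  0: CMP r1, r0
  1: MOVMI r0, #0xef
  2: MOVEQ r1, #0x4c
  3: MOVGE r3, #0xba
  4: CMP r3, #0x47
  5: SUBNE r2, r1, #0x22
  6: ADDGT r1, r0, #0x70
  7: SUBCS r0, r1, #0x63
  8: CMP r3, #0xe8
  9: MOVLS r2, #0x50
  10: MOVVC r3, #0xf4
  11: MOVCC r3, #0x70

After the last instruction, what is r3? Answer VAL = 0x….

VAL = 0x70

[0] flags=1001 → (cmp)
[1] flags=1001 MI?T → r0=0xef
[2] flags=1001 EQ?F → skip
[3] flags=1001 GE?T → r3=0xba
[4] flags=0011 → (cmp)
[5] flags=0011 NE?T → r2=0x4a
[6] flags=0011 GT?F → skip
[7] flags=0011 CS?T → r0=0x09
[8] flags=1000 → (cmp)
[9] flags=1000 LS?T → r2=0x50
[10] flags=1000 VC?T → r3=0xf4
[11] flags=1000 CC?T → r3=0x70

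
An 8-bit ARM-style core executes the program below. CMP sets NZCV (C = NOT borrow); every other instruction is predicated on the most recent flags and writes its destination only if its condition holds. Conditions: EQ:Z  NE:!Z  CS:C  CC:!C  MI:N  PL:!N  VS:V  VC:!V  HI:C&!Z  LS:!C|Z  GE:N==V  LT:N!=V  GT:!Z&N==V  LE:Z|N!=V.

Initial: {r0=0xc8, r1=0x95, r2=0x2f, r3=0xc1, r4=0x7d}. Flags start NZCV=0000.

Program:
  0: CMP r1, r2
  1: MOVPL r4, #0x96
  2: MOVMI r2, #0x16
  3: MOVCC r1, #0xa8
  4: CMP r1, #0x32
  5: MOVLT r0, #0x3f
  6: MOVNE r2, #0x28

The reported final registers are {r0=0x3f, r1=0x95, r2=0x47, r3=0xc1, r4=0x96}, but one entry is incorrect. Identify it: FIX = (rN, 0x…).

0: ✓ CMP  NZCV=0011
1: ✓ MOVPL  r4←0x96
2: · MOVMI
3: · MOVCC
4: ✓ CMP  NZCV=0011
5: ✓ MOVLT  r0←0x3f
6: ✓ MOVNE  r2←0x28

FIX = (r2, 0x28)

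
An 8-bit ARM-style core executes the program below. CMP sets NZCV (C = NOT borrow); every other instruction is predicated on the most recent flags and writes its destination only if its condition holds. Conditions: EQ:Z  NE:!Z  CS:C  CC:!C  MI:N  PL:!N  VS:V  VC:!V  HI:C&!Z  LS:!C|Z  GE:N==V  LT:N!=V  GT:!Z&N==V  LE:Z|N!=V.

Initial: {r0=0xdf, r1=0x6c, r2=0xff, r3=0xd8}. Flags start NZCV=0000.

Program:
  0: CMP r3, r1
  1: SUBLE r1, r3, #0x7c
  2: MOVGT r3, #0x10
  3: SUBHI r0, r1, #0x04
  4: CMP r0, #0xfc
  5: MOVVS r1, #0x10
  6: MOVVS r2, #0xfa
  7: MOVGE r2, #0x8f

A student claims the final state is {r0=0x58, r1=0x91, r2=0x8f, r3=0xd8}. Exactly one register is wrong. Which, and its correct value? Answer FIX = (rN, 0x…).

0: ✓ CMP  NZCV=0011
1: ✓ SUBLE  r1←0x5c
2: · MOVGT
3: ✓ SUBHI  r0←0x58
4: ✓ CMP  NZCV=0000
5: · MOVVS
6: · MOVVS
7: ✓ MOVGE  r2←0x8f

FIX = (r1, 0x5c)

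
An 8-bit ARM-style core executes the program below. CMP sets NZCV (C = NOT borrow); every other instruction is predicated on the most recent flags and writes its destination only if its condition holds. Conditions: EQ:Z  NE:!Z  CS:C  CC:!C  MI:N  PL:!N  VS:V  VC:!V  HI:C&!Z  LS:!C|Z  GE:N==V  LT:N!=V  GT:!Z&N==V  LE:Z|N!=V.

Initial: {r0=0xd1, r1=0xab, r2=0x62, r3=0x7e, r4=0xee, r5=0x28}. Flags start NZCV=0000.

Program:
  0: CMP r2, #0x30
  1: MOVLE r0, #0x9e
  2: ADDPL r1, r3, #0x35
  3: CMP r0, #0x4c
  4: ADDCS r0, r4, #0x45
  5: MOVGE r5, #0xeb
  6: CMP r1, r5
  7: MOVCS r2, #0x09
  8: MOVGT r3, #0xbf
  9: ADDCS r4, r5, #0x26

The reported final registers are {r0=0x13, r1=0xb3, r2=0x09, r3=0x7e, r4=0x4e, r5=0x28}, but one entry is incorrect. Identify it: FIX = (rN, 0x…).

FIX = (r0, 0x33)

0: ✓ CMP  NZCV=0010
1: · MOVLE
2: ✓ ADDPL  r1←0xb3
3: ✓ CMP  NZCV=1010
4: ✓ ADDCS  r0←0x33
5: · MOVGE
6: ✓ CMP  NZCV=1010
7: ✓ MOVCS  r2←0x09
8: · MOVGT
9: ✓ ADDCS  r4←0x4e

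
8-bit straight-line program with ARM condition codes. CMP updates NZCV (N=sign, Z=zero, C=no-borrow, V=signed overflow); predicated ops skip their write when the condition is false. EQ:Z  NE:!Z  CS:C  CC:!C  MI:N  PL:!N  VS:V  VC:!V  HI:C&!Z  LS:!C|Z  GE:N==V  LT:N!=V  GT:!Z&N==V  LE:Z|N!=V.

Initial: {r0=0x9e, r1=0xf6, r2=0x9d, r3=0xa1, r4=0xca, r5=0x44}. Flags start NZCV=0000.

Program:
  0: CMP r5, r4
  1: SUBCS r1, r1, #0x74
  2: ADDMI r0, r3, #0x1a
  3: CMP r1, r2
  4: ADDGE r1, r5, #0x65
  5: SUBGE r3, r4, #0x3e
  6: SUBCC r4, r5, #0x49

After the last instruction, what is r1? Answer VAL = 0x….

VAL = 0xa9

0: ✓ CMP  NZCV=0000
1: · SUBCS
2: · ADDMI
3: ✓ CMP  NZCV=0010
4: ✓ ADDGE  r1←0xa9
5: ✓ SUBGE  r3←0x8c
6: · SUBCC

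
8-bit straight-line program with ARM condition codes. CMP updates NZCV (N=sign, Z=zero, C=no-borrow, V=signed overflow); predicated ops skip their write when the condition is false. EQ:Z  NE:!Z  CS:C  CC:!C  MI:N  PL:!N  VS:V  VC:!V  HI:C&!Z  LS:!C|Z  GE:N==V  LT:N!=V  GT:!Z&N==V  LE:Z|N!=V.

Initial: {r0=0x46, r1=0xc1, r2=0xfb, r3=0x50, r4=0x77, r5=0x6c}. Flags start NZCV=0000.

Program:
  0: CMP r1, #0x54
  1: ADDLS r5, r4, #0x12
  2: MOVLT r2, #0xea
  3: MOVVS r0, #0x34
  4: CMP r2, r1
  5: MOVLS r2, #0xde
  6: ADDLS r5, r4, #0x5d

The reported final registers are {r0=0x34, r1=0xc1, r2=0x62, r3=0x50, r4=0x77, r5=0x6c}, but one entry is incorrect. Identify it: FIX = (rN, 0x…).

[0] flags=0011 → (cmp)
[1] flags=0011 LS?F → skip
[2] flags=0011 LT?T → r2=0xea
[3] flags=0011 VS?T → r0=0x34
[4] flags=0010 → (cmp)
[5] flags=0010 LS?F → skip
[6] flags=0010 LS?F → skip

FIX = (r2, 0xea)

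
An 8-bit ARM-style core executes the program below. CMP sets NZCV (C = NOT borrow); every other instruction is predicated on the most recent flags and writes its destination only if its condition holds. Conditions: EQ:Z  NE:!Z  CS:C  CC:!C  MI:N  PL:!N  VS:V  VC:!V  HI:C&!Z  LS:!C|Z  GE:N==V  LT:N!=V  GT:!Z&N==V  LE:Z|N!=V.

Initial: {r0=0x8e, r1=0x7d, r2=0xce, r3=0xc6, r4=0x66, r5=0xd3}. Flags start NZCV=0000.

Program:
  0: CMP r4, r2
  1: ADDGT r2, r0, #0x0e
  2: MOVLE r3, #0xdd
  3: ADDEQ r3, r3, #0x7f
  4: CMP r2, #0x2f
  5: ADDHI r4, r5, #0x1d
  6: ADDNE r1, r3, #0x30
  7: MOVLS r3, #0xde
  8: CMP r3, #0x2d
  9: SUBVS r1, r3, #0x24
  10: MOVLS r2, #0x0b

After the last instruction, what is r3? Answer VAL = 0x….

0: ✓ CMP  NZCV=1001
1: ✓ ADDGT  r2←0x9c
2: · MOVLE
3: · ADDEQ
4: ✓ CMP  NZCV=0011
5: ✓ ADDHI  r4←0xf0
6: ✓ ADDNE  r1←0xf6
7: · MOVLS
8: ✓ CMP  NZCV=1010
9: · SUBVS
10: · MOVLS

VAL = 0xc6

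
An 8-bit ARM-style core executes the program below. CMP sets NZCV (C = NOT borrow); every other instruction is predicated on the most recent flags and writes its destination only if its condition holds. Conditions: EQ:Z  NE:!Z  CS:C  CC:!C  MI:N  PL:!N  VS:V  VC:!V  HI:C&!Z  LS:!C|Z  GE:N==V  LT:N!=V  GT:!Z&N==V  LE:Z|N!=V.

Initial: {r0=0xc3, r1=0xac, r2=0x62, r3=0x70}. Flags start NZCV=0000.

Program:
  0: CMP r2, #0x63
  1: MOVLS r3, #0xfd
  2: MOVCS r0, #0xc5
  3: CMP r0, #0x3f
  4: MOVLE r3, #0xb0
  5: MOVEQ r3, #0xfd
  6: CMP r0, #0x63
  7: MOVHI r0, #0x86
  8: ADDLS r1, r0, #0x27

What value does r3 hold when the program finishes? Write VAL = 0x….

VAL = 0xb0

[0] flags=1000 → (cmp)
[1] flags=1000 LS?T → r3=0xfd
[2] flags=1000 CS?F → skip
[3] flags=1010 → (cmp)
[4] flags=1010 LE?T → r3=0xb0
[5] flags=1010 EQ?F → skip
[6] flags=0011 → (cmp)
[7] flags=0011 HI?T → r0=0x86
[8] flags=0011 LS?F → skip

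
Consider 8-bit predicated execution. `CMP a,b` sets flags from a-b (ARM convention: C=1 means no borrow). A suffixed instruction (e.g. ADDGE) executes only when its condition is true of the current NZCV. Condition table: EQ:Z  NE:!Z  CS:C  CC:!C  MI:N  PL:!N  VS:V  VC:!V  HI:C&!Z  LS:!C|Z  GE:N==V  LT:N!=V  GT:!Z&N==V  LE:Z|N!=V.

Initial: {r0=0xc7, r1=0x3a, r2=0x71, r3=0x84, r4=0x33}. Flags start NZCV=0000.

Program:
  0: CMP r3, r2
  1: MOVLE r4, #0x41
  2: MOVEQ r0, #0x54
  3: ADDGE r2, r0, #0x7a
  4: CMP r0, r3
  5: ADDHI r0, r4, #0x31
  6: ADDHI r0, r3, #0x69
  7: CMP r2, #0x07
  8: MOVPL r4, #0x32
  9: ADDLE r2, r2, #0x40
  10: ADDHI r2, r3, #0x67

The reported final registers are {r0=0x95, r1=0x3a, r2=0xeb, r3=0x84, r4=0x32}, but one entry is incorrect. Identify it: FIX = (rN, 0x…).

FIX = (r0, 0xed)

0: ✓ CMP  NZCV=0011
1: ✓ MOVLE  r4←0x41
2: · MOVEQ
3: · ADDGE
4: ✓ CMP  NZCV=0010
5: ✓ ADDHI  r0←0x72
6: ✓ ADDHI  r0←0xed
7: ✓ CMP  NZCV=0010
8: ✓ MOVPL  r4←0x32
9: · ADDLE
10: ✓ ADDHI  r2←0xeb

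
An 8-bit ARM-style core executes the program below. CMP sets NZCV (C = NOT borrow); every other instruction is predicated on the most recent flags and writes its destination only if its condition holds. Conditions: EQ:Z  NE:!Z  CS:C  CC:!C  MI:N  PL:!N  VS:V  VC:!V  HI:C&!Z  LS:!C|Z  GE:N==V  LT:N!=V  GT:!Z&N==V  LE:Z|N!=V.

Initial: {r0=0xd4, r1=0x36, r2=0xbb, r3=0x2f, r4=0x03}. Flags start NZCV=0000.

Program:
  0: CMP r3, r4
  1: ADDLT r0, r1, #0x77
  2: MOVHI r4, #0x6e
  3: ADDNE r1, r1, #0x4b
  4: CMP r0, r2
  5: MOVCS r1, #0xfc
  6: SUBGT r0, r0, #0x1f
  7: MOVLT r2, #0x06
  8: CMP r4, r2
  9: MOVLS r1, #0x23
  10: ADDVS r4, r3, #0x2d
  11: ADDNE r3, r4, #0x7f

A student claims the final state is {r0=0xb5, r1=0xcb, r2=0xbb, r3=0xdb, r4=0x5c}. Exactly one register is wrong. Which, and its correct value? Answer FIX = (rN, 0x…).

FIX = (r1, 0x23)

[0] flags=0010 → (cmp)
[1] flags=0010 LT?F → skip
[2] flags=0010 HI?T → r4=0x6e
[3] flags=0010 NE?T → r1=0x81
[4] flags=0010 → (cmp)
[5] flags=0010 CS?T → r1=0xfc
[6] flags=0010 GT?T → r0=0xb5
[7] flags=0010 LT?F → skip
[8] flags=1001 → (cmp)
[9] flags=1001 LS?T → r1=0x23
[10] flags=1001 VS?T → r4=0x5c
[11] flags=1001 NE?T → r3=0xdb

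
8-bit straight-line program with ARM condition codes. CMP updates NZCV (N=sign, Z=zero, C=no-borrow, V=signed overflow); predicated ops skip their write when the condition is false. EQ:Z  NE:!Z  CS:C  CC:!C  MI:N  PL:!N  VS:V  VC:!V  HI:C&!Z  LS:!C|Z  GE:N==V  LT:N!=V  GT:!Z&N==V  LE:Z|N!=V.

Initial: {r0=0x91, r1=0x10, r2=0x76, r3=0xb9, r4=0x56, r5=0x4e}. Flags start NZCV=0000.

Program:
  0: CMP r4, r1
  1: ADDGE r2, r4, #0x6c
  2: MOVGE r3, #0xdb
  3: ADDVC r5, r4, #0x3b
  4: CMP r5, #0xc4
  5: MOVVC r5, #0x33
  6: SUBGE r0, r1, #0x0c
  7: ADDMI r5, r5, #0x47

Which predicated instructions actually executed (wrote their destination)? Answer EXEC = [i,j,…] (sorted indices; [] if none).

EXEC = [1,2,3,5,7]

[0] flags=0010 → (cmp)
[1] flags=0010 GE?T → r2=0xc2
[2] flags=0010 GE?T → r3=0xdb
[3] flags=0010 VC?T → r5=0x91
[4] flags=1000 → (cmp)
[5] flags=1000 VC?T → r5=0x33
[6] flags=1000 GE?F → skip
[7] flags=1000 MI?T → r5=0x7a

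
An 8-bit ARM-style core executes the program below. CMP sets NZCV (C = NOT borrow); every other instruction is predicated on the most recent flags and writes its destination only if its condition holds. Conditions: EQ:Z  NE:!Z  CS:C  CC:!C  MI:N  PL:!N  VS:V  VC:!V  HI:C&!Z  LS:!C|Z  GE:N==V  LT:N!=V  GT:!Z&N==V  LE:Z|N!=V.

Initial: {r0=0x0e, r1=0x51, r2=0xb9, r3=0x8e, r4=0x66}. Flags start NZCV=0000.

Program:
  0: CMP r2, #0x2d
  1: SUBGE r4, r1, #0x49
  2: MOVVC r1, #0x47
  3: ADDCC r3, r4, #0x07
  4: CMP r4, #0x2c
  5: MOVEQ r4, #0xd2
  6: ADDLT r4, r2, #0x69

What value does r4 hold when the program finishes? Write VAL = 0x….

[0] flags=1010 → (cmp)
[1] flags=1010 GE?F → skip
[2] flags=1010 VC?T → r1=0x47
[3] flags=1010 CC?F → skip
[4] flags=0010 → (cmp)
[5] flags=0010 EQ?F → skip
[6] flags=0010 LT?F → skip

VAL = 0x66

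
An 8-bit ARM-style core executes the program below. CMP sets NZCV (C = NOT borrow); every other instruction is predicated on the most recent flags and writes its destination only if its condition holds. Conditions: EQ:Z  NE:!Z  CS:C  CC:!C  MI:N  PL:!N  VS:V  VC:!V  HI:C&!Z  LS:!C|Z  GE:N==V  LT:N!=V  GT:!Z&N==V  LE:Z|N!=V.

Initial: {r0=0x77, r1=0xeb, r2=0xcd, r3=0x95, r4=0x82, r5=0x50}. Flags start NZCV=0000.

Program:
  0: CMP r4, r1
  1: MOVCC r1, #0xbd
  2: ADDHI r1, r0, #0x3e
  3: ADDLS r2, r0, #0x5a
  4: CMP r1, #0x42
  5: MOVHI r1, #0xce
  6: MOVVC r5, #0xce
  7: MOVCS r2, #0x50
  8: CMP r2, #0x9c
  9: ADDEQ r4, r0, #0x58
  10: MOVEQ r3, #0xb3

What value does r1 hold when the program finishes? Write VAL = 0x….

[0] flags=1000 → (cmp)
[1] flags=1000 CC?T → r1=0xbd
[2] flags=1000 HI?F → skip
[3] flags=1000 LS?T → r2=0xd1
[4] flags=0011 → (cmp)
[5] flags=0011 HI?T → r1=0xce
[6] flags=0011 VC?F → skip
[7] flags=0011 CS?T → r2=0x50
[8] flags=1001 → (cmp)
[9] flags=1001 EQ?F → skip
[10] flags=1001 EQ?F → skip

VAL = 0xce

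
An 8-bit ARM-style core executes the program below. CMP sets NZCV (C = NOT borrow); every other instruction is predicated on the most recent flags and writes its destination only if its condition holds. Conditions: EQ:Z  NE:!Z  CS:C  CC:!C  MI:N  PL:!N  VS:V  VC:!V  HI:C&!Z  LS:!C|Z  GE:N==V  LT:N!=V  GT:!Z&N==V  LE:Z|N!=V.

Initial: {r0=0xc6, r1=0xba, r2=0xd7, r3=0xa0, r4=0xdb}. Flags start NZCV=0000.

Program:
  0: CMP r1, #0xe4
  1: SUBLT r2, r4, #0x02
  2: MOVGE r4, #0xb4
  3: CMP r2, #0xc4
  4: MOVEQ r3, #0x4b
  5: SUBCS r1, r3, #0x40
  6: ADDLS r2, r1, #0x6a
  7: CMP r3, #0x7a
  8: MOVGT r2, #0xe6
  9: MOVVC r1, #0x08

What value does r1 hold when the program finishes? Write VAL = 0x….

[0] flags=1000 → (cmp)
[1] flags=1000 LT?T → r2=0xd9
[2] flags=1000 GE?F → skip
[3] flags=0010 → (cmp)
[4] flags=0010 EQ?F → skip
[5] flags=0010 CS?T → r1=0x60
[6] flags=0010 LS?F → skip
[7] flags=0011 → (cmp)
[8] flags=0011 GT?F → skip
[9] flags=0011 VC?F → skip

VAL = 0x60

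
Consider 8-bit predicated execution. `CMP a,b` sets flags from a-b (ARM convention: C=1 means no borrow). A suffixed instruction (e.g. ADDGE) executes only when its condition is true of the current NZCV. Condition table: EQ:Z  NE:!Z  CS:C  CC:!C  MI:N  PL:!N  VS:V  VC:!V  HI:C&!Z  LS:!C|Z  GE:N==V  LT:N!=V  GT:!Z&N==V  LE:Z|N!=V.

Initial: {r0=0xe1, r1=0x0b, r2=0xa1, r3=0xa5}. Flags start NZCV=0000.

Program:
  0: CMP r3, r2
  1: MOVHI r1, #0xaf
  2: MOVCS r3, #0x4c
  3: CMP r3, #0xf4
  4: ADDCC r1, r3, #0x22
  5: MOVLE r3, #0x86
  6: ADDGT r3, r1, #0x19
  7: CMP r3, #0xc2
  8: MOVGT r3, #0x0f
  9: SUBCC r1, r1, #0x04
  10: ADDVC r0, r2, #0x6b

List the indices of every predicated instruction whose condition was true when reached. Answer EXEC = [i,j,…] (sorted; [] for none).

[0] flags=0010 → (cmp)
[1] flags=0010 HI?T → r1=0xaf
[2] flags=0010 CS?T → r3=0x4c
[3] flags=0000 → (cmp)
[4] flags=0000 CC?T → r1=0x6e
[5] flags=0000 LE?F → skip
[6] flags=0000 GT?T → r3=0x87
[7] flags=1000 → (cmp)
[8] flags=1000 GT?F → skip
[9] flags=1000 CC?T → r1=0x6a
[10] flags=1000 VC?T → r0=0x0c

EXEC = [1,2,4,6,9,10]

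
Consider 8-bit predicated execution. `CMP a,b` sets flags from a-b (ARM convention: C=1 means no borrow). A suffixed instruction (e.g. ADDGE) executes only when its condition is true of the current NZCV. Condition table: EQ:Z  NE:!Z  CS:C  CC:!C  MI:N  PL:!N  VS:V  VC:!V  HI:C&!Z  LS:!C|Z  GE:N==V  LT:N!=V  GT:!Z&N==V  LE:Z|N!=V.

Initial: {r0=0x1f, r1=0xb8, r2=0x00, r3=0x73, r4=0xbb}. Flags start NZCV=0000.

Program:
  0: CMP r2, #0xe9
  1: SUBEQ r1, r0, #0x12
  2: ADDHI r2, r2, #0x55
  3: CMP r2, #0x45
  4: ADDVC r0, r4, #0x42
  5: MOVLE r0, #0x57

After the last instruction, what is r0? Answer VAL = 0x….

[0] flags=0000 → (cmp)
[1] flags=0000 EQ?F → skip
[2] flags=0000 HI?F → skip
[3] flags=1000 → (cmp)
[4] flags=1000 VC?T → r0=0xfd
[5] flags=1000 LE?T → r0=0x57

VAL = 0x57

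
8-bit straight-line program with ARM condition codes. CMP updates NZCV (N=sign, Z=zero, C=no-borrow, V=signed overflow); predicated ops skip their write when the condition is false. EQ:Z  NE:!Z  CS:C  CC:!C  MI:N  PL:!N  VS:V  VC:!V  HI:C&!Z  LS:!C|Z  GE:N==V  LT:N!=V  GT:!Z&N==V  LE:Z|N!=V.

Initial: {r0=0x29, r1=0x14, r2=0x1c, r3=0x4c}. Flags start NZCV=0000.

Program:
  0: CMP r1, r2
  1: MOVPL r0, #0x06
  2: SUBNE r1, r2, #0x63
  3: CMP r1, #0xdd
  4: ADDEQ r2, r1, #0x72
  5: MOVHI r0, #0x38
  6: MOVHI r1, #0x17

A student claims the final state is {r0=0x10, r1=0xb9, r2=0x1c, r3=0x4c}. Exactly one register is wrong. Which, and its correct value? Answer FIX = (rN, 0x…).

FIX = (r0, 0x29)

[0] flags=1000 → (cmp)
[1] flags=1000 PL?F → skip
[2] flags=1000 NE?T → r1=0xb9
[3] flags=1000 → (cmp)
[4] flags=1000 EQ?F → skip
[5] flags=1000 HI?F → skip
[6] flags=1000 HI?F → skip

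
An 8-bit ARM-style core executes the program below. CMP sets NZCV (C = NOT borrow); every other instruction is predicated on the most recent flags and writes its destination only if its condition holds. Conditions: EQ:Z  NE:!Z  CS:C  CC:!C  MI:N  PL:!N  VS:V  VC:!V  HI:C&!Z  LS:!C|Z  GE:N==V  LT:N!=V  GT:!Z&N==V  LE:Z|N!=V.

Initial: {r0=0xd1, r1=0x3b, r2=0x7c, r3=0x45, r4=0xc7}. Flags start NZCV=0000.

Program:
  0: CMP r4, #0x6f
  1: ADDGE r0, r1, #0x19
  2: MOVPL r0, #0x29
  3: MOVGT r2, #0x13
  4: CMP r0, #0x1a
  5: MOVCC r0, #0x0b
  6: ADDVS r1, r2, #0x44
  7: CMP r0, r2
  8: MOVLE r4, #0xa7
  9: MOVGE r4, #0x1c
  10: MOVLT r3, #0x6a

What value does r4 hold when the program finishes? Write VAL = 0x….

VAL = 0xa7

0: ✓ CMP  NZCV=0011
1: · ADDGE
2: ✓ MOVPL  r0←0x29
3: · MOVGT
4: ✓ CMP  NZCV=0010
5: · MOVCC
6: · ADDVS
7: ✓ CMP  NZCV=1000
8: ✓ MOVLE  r4←0xa7
9: · MOVGE
10: ✓ MOVLT  r3←0x6a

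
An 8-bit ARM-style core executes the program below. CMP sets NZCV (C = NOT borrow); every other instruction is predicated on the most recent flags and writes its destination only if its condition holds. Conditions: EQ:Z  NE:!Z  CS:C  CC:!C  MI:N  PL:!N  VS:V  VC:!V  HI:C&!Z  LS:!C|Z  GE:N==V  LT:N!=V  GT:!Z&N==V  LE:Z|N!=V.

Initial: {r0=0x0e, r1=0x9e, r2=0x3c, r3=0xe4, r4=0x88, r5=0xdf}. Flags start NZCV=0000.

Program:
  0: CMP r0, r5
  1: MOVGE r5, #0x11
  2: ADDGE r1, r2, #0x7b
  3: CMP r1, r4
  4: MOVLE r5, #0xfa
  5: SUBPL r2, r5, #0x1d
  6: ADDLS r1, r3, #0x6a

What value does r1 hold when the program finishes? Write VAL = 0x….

[0] flags=0000 → (cmp)
[1] flags=0000 GE?T → r5=0x11
[2] flags=0000 GE?T → r1=0xb7
[3] flags=0010 → (cmp)
[4] flags=0010 LE?F → skip
[5] flags=0010 PL?T → r2=0xf4
[6] flags=0010 LS?F → skip

VAL = 0xb7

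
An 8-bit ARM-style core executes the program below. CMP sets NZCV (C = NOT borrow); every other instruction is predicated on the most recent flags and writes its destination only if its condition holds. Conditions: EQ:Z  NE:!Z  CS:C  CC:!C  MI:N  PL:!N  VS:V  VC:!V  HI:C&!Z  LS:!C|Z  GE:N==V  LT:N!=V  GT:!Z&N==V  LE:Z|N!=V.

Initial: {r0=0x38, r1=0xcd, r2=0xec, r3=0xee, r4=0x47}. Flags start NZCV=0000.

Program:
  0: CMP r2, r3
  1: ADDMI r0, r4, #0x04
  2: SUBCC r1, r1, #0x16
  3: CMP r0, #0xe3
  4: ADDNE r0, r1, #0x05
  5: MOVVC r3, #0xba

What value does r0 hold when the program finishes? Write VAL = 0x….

VAL = 0xbc

0: ✓ CMP  NZCV=1000
1: ✓ ADDMI  r0←0x4b
2: ✓ SUBCC  r1←0xb7
3: ✓ CMP  NZCV=0000
4: ✓ ADDNE  r0←0xbc
5: ✓ MOVVC  r3←0xba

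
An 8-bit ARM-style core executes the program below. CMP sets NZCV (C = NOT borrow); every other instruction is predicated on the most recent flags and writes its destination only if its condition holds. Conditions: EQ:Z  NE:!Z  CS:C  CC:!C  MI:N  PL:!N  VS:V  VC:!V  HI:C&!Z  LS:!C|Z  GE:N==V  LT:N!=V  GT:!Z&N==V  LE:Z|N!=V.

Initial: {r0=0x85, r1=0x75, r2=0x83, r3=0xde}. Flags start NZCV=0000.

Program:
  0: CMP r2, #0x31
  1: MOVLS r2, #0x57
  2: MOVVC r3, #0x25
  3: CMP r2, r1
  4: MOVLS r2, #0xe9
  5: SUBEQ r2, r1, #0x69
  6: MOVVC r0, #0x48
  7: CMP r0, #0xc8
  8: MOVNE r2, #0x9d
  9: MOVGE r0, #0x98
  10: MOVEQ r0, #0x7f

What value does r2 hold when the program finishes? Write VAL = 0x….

0: ✓ CMP  NZCV=0011
1: · MOVLS
2: · MOVVC
3: ✓ CMP  NZCV=0011
4: · MOVLS
5: · SUBEQ
6: · MOVVC
7: ✓ CMP  NZCV=1000
8: ✓ MOVNE  r2←0x9d
9: · MOVGE
10: · MOVEQ

VAL = 0x9d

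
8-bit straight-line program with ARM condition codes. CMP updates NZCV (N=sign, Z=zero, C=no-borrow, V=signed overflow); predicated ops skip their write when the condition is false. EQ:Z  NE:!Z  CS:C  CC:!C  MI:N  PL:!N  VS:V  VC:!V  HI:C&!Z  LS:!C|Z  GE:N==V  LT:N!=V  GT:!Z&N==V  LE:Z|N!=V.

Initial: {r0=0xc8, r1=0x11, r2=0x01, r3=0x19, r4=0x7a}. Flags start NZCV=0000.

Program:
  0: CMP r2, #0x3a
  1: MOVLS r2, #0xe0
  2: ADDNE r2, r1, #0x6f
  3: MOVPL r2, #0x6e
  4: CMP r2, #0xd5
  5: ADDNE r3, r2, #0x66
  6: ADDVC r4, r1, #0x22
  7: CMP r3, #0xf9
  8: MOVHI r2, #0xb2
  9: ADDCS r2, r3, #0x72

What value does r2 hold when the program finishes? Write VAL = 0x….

VAL = 0x80

0: ✓ CMP  NZCV=1000
1: ✓ MOVLS  r2←0xe0
2: ✓ ADDNE  r2←0x80
3: · MOVPL
4: ✓ CMP  NZCV=1000
5: ✓ ADDNE  r3←0xe6
6: ✓ ADDVC  r4←0x33
7: ✓ CMP  NZCV=1000
8: · MOVHI
9: · ADDCS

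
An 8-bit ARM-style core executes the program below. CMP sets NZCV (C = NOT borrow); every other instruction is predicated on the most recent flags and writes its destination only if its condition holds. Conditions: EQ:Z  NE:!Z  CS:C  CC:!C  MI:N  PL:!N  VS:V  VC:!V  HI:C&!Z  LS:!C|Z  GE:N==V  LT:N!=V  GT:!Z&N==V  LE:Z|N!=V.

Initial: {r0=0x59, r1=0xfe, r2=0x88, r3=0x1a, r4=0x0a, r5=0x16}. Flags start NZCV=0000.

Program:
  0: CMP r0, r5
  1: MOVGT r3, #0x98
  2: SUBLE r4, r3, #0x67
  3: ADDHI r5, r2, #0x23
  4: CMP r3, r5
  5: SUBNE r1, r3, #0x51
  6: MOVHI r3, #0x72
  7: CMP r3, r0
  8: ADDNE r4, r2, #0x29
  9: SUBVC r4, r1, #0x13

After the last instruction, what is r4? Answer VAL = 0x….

0: ✓ CMP  NZCV=0010
1: ✓ MOVGT  r3←0x98
2: · SUBLE
3: ✓ ADDHI  r5←0xab
4: ✓ CMP  NZCV=1000
5: ✓ SUBNE  r1←0x47
6: · MOVHI
7: ✓ CMP  NZCV=0011
8: ✓ ADDNE  r4←0xb1
9: · SUBVC

VAL = 0xb1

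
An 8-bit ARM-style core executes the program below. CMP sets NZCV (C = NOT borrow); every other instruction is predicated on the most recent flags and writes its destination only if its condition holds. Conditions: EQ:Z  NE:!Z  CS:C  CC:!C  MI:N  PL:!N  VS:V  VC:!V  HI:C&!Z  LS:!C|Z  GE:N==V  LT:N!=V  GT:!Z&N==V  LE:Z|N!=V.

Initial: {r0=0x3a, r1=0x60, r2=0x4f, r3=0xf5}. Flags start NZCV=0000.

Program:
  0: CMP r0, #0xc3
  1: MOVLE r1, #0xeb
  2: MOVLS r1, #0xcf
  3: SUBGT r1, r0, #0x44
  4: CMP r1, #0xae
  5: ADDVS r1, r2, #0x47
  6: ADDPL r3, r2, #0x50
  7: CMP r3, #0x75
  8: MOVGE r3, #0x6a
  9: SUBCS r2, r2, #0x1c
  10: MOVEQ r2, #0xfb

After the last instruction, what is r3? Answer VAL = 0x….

VAL = 0x9f

[0] flags=0000 → (cmp)
[1] flags=0000 LE?F → skip
[2] flags=0000 LS?T → r1=0xcf
[3] flags=0000 GT?T → r1=0xf6
[4] flags=0010 → (cmp)
[5] flags=0010 VS?F → skip
[6] flags=0010 PL?T → r3=0x9f
[7] flags=0011 → (cmp)
[8] flags=0011 GE?F → skip
[9] flags=0011 CS?T → r2=0x33
[10] flags=0011 EQ?F → skip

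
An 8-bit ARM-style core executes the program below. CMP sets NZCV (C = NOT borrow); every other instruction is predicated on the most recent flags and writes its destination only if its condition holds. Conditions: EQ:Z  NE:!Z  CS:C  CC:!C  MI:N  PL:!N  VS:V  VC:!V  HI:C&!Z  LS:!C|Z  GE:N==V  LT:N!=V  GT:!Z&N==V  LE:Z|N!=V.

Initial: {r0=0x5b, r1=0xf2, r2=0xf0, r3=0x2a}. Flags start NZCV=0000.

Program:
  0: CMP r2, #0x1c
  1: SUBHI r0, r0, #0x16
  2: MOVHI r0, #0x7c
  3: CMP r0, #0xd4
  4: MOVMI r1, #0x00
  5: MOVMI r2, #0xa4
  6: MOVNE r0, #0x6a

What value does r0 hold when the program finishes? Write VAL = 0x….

[0] flags=1010 → (cmp)
[1] flags=1010 HI?T → r0=0x45
[2] flags=1010 HI?T → r0=0x7c
[3] flags=1001 → (cmp)
[4] flags=1001 MI?T → r1=0x00
[5] flags=1001 MI?T → r2=0xa4
[6] flags=1001 NE?T → r0=0x6a

VAL = 0x6a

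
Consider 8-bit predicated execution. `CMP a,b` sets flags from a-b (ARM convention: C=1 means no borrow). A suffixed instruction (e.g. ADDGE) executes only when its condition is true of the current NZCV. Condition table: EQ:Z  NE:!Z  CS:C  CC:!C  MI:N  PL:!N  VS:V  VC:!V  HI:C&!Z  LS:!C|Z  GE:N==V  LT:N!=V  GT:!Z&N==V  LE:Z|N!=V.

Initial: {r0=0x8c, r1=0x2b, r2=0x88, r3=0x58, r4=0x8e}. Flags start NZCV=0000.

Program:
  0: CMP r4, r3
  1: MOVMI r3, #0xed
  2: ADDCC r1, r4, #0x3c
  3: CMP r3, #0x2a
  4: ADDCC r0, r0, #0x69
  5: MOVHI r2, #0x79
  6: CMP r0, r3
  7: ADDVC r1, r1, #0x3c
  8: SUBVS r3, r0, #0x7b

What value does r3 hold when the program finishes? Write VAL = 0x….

0: ✓ CMP  NZCV=0011
1: · MOVMI
2: · ADDCC
3: ✓ CMP  NZCV=0010
4: · ADDCC
5: ✓ MOVHI  r2←0x79
6: ✓ CMP  NZCV=0011
7: · ADDVC
8: ✓ SUBVS  r3←0x11

VAL = 0x11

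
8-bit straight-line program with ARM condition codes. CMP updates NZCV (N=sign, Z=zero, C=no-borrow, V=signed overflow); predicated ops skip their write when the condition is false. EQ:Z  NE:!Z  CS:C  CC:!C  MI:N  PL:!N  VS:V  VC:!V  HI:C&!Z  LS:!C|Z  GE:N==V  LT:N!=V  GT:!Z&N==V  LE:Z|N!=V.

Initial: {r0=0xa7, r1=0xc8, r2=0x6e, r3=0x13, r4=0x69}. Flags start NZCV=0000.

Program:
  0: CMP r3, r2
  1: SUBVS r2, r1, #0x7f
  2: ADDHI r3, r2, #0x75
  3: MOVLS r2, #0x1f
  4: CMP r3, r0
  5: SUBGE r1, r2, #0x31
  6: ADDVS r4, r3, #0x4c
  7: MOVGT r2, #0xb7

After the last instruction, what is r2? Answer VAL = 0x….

0: ✓ CMP  NZCV=1000
1: · SUBVS
2: · ADDHI
3: ✓ MOVLS  r2←0x1f
4: ✓ CMP  NZCV=0000
5: ✓ SUBGE  r1←0xee
6: · ADDVS
7: ✓ MOVGT  r2←0xb7

VAL = 0xb7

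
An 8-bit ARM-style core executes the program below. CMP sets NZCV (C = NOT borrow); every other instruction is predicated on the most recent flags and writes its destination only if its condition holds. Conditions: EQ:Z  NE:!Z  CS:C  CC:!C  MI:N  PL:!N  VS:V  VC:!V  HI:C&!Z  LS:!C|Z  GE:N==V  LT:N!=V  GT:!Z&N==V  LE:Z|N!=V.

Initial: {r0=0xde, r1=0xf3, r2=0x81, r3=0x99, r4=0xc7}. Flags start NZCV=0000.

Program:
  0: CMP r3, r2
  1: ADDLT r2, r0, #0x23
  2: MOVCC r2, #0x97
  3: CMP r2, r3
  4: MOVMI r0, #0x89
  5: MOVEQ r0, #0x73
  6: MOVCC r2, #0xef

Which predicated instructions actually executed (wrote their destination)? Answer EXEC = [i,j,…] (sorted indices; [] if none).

EXEC = [4,6]

[0] flags=0010 → (cmp)
[1] flags=0010 LT?F → skip
[2] flags=0010 CC?F → skip
[3] flags=1000 → (cmp)
[4] flags=1000 MI?T → r0=0x89
[5] flags=1000 EQ?F → skip
[6] flags=1000 CC?T → r2=0xef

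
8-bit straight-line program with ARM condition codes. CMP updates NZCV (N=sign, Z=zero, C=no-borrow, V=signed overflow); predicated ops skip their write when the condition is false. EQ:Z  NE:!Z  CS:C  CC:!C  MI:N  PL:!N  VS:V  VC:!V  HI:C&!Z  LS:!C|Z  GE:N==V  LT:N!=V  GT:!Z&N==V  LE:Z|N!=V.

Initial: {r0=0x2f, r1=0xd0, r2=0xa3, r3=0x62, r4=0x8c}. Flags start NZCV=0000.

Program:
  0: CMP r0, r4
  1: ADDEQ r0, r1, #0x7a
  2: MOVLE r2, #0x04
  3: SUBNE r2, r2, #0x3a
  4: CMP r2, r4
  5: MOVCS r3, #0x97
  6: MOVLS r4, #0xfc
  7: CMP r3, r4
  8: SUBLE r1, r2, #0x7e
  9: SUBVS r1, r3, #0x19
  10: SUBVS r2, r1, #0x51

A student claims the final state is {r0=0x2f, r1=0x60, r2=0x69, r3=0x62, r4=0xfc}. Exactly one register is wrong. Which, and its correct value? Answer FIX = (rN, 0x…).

[0] flags=1001 → (cmp)
[1] flags=1001 EQ?F → skip
[2] flags=1001 LE?F → skip
[3] flags=1001 NE?T → r2=0x69
[4] flags=1001 → (cmp)
[5] flags=1001 CS?F → skip
[6] flags=1001 LS?T → r4=0xfc
[7] flags=0000 → (cmp)
[8] flags=0000 LE?F → skip
[9] flags=0000 VS?F → skip
[10] flags=0000 VS?F → skip

FIX = (r1, 0xd0)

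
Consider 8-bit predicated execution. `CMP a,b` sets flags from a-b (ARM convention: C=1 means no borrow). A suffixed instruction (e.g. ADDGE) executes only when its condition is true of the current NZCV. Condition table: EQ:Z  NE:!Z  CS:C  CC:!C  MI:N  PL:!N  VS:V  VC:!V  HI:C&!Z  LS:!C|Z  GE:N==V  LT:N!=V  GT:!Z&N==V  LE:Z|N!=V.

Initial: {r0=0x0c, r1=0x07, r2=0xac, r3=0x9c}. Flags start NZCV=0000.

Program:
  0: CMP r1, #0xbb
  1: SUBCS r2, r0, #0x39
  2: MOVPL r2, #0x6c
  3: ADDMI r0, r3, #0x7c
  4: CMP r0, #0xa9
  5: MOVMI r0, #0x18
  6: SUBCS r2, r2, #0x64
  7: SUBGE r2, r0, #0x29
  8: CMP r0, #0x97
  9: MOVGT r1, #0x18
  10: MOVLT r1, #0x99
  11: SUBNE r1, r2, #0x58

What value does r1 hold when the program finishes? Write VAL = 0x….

0: ✓ CMP  NZCV=0000
1: · SUBCS
2: ✓ MOVPL  r2←0x6c
3: · ADDMI
4: ✓ CMP  NZCV=0000
5: · MOVMI
6: · SUBCS
7: ✓ SUBGE  r2←0xe3
8: ✓ CMP  NZCV=0000
9: ✓ MOVGT  r1←0x18
10: · MOVLT
11: ✓ SUBNE  r1←0x8b

VAL = 0x8b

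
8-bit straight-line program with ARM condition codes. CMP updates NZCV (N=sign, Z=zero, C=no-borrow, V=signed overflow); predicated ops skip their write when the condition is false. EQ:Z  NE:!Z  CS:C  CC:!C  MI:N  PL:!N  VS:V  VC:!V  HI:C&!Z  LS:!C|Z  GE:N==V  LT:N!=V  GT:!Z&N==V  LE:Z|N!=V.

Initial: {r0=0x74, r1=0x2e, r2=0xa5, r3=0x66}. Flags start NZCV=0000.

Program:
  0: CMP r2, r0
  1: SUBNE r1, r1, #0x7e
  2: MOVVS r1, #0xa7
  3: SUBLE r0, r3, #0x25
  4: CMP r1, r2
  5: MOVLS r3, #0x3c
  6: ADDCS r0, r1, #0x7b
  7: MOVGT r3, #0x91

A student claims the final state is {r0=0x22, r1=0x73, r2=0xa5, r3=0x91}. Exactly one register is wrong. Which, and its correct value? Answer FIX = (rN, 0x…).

[0] flags=0011 → (cmp)
[1] flags=0011 NE?T → r1=0xb0
[2] flags=0011 VS?T → r1=0xa7
[3] flags=0011 LE?T → r0=0x41
[4] flags=0010 → (cmp)
[5] flags=0010 LS?F → skip
[6] flags=0010 CS?T → r0=0x22
[7] flags=0010 GT?T → r3=0x91

FIX = (r1, 0xa7)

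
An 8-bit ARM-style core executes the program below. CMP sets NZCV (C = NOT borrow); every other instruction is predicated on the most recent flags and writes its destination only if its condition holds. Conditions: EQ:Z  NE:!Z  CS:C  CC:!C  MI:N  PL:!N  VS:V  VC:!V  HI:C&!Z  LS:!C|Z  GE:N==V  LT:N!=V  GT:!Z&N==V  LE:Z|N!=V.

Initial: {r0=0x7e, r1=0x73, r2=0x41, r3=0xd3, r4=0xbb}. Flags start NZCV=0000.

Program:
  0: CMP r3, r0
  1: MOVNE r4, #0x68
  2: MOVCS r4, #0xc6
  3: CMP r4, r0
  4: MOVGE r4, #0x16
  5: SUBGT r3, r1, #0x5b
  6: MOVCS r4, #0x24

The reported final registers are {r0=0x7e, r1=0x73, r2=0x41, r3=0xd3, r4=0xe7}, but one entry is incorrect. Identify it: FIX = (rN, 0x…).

[0] flags=0011 → (cmp)
[1] flags=0011 NE?T → r4=0x68
[2] flags=0011 CS?T → r4=0xc6
[3] flags=0011 → (cmp)
[4] flags=0011 GE?F → skip
[5] flags=0011 GT?F → skip
[6] flags=0011 CS?T → r4=0x24

FIX = (r4, 0x24)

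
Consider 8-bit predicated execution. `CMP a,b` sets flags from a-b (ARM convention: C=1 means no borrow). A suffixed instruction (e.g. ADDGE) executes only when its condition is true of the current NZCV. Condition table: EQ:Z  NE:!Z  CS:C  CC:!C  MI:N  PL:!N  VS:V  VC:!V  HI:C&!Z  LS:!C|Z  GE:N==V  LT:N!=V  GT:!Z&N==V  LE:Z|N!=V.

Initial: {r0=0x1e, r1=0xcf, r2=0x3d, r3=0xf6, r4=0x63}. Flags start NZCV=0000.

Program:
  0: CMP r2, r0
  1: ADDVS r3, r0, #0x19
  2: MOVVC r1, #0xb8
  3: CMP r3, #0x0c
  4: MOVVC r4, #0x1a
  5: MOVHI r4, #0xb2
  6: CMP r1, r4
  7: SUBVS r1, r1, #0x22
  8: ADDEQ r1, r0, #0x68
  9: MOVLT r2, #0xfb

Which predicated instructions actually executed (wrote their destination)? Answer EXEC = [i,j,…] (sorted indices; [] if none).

[0] flags=0010 → (cmp)
[1] flags=0010 VS?F → skip
[2] flags=0010 VC?T → r1=0xb8
[3] flags=1010 → (cmp)
[4] flags=1010 VC?T → r4=0x1a
[5] flags=1010 HI?T → r4=0xb2
[6] flags=0010 → (cmp)
[7] flags=0010 VS?F → skip
[8] flags=0010 EQ?F → skip
[9] flags=0010 LT?F → skip

EXEC = [2,4,5]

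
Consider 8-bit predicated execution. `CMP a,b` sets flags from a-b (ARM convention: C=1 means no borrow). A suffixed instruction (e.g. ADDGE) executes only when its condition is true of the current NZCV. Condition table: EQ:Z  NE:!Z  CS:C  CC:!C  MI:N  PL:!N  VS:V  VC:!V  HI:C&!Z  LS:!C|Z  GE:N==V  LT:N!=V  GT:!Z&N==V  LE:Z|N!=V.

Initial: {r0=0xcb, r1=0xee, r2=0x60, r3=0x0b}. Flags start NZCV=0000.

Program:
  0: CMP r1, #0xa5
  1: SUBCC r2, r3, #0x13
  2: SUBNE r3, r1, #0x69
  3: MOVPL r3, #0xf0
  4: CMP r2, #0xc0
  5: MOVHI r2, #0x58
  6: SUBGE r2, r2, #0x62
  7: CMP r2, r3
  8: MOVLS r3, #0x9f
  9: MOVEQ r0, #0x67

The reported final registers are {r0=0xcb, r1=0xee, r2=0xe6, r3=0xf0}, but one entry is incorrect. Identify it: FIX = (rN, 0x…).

FIX = (r2, 0xfe)

0: ✓ CMP  NZCV=0010
1: · SUBCC
2: ✓ SUBNE  r3←0x85
3: ✓ MOVPL  r3←0xf0
4: ✓ CMP  NZCV=1001
5: · MOVHI
6: ✓ SUBGE  r2←0xfe
7: ✓ CMP  NZCV=0010
8: · MOVLS
9: · MOVEQ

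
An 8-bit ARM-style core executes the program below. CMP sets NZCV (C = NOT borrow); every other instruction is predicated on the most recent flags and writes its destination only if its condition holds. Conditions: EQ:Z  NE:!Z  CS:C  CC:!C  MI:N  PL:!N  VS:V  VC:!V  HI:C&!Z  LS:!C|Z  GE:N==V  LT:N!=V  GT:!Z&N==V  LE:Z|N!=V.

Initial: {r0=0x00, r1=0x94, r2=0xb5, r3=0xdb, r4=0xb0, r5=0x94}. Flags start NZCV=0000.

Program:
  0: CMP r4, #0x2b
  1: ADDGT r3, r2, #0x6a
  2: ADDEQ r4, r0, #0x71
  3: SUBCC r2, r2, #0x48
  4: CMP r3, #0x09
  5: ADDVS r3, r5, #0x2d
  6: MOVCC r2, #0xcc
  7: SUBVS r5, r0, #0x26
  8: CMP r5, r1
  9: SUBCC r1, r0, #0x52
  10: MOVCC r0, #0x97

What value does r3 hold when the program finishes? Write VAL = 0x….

0: ✓ CMP  NZCV=1010
1: · ADDGT
2: · ADDEQ
3: · SUBCC
4: ✓ CMP  NZCV=1010
5: · ADDVS
6: · MOVCC
7: · SUBVS
8: ✓ CMP  NZCV=0110
9: · SUBCC
10: · MOVCC

VAL = 0xdb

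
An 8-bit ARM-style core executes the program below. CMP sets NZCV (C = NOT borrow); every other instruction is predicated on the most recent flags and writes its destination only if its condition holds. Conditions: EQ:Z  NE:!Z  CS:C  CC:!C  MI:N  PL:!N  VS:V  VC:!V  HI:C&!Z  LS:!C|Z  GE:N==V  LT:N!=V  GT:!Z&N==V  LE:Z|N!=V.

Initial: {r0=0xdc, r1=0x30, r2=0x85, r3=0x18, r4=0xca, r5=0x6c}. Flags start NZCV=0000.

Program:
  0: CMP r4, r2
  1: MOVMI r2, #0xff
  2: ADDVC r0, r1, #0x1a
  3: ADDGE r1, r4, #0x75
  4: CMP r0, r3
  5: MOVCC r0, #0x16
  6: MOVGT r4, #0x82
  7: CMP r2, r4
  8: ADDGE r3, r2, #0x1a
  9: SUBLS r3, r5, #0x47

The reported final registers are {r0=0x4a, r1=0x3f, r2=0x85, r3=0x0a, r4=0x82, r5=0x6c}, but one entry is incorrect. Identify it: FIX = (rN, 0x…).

FIX = (r3, 0x9f)

[0] flags=0010 → (cmp)
[1] flags=0010 MI?F → skip
[2] flags=0010 VC?T → r0=0x4a
[3] flags=0010 GE?T → r1=0x3f
[4] flags=0010 → (cmp)
[5] flags=0010 CC?F → skip
[6] flags=0010 GT?T → r4=0x82
[7] flags=0010 → (cmp)
[8] flags=0010 GE?T → r3=0x9f
[9] flags=0010 LS?F → skip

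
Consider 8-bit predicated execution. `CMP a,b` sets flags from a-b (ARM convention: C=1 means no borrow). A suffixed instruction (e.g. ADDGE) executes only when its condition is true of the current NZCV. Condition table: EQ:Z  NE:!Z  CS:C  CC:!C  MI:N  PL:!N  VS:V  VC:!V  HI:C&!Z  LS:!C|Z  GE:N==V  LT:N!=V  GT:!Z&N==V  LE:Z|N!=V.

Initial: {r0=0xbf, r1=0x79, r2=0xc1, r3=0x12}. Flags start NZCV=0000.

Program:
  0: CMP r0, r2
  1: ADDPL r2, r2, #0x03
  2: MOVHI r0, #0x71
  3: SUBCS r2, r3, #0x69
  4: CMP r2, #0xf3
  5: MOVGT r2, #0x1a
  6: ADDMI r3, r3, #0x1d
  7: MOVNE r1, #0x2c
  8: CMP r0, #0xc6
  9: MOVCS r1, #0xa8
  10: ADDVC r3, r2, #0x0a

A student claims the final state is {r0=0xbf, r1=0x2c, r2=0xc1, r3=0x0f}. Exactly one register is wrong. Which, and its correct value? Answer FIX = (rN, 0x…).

FIX = (r3, 0xcb)

0: ✓ CMP  NZCV=1000
1: · ADDPL
2: · MOVHI
3: · SUBCS
4: ✓ CMP  NZCV=1000
5: · MOVGT
6: ✓ ADDMI  r3←0x2f
7: ✓ MOVNE  r1←0x2c
8: ✓ CMP  NZCV=1000
9: · MOVCS
10: ✓ ADDVC  r3←0xcb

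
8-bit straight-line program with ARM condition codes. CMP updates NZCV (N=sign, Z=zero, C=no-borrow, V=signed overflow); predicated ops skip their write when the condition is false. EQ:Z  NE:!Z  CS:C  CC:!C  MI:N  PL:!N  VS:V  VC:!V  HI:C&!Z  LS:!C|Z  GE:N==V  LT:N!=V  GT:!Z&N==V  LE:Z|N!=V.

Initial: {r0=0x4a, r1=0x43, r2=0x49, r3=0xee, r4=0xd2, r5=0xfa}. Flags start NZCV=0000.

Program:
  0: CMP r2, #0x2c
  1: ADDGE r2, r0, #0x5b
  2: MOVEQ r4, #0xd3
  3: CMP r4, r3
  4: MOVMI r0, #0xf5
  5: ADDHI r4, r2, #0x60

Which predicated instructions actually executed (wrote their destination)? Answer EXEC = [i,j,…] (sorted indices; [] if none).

[0] flags=0010 → (cmp)
[1] flags=0010 GE?T → r2=0xa5
[2] flags=0010 EQ?F → skip
[3] flags=1000 → (cmp)
[4] flags=1000 MI?T → r0=0xf5
[5] flags=1000 HI?F → skip

EXEC = [1,4]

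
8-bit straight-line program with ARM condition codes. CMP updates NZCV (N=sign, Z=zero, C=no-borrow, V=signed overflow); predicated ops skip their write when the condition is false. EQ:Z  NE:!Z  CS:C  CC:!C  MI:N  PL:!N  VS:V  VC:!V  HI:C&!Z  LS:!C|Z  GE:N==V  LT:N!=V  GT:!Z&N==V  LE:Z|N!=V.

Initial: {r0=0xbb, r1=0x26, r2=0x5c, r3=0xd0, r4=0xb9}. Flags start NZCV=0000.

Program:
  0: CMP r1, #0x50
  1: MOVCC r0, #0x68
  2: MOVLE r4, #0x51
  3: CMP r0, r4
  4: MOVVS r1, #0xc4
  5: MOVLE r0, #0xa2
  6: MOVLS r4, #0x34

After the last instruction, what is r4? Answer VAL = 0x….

[0] flags=1000 → (cmp)
[1] flags=1000 CC?T → r0=0x68
[2] flags=1000 LE?T → r4=0x51
[3] flags=0010 → (cmp)
[4] flags=0010 VS?F → skip
[5] flags=0010 LE?F → skip
[6] flags=0010 LS?F → skip

VAL = 0x51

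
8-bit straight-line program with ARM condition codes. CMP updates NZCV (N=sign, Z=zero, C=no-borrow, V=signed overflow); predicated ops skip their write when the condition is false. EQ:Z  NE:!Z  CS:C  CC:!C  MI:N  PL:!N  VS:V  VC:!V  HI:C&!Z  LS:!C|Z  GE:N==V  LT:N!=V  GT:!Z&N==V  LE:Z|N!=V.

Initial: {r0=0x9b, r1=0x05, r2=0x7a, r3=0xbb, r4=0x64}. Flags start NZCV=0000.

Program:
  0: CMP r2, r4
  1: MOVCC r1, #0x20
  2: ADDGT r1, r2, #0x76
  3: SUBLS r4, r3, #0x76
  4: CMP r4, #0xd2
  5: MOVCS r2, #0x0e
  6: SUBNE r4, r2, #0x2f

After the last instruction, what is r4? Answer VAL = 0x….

0: ✓ CMP  NZCV=0010
1: · MOVCC
2: ✓ ADDGT  r1←0xf0
3: · SUBLS
4: ✓ CMP  NZCV=1001
5: · MOVCS
6: ✓ SUBNE  r4←0x4b

VAL = 0x4b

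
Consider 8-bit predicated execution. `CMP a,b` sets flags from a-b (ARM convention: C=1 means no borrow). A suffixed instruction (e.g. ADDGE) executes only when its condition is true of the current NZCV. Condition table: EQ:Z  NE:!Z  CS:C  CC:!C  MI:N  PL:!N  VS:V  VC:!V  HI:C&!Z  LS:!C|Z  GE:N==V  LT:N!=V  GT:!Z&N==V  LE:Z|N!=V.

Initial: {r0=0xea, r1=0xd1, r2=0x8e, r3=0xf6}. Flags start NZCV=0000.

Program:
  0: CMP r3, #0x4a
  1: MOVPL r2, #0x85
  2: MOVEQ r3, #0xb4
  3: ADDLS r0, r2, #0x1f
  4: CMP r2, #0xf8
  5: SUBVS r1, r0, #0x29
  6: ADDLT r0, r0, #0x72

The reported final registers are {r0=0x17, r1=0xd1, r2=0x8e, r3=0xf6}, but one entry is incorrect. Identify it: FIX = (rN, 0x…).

[0] flags=1010 → (cmp)
[1] flags=1010 PL?F → skip
[2] flags=1010 EQ?F → skip
[3] flags=1010 LS?F → skip
[4] flags=1000 → (cmp)
[5] flags=1000 VS?F → skip
[6] flags=1000 LT?T → r0=0x5c

FIX = (r0, 0x5c)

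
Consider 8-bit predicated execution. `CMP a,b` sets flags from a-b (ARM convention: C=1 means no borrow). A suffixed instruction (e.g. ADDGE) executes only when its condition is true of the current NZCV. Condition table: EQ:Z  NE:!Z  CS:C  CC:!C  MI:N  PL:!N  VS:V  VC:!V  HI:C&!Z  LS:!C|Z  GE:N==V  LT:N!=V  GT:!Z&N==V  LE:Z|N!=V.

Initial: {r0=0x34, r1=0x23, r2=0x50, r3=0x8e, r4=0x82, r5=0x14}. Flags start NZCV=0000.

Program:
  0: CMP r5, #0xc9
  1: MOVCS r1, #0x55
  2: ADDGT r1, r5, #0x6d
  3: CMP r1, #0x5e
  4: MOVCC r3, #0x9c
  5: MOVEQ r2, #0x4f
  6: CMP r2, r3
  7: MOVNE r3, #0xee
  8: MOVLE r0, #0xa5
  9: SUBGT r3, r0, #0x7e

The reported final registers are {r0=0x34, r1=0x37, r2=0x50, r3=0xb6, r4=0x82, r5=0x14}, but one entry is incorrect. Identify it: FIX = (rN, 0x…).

FIX = (r1, 0x81)

[0] flags=0000 → (cmp)
[1] flags=0000 CS?F → skip
[2] flags=0000 GT?T → r1=0x81
[3] flags=0011 → (cmp)
[4] flags=0011 CC?F → skip
[5] flags=0011 EQ?F → skip
[6] flags=1001 → (cmp)
[7] flags=1001 NE?T → r3=0xee
[8] flags=1001 LE?F → skip
[9] flags=1001 GT?T → r3=0xb6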